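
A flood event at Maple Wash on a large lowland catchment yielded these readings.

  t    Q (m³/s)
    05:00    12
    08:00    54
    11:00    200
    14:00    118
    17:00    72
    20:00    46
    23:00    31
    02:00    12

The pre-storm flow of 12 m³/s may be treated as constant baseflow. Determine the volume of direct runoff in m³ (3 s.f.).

V ≈ 4.85 × 10^6 m³

Direct-runoff ordinates (Q − Q_b): 0.0, 42.0, 188.0, 106.0, 60.0, 34.0, 19.0, 0.0 m³/s.
ΣQ_DR = 449.0 m³/s.
With Δt = 3 h = 10800 s, V = ΣQ_DR · Δt = 449.0 × 10800 = 4.85 × 10^6 m³.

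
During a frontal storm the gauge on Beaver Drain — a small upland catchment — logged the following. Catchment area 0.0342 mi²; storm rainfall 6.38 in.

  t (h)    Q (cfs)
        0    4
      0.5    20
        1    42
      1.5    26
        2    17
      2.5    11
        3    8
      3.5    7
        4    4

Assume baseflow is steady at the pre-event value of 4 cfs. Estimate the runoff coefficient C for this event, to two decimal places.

ΣQ_DR = 103.0 cfs; V = ΣQ_DR·Δt = 1.854 × 10^5 ft³.
Runoff depth d = V / A = 2.333 in.
C = d / P = 2.333 / 6.38 = 0.37.

C ≈ 0.37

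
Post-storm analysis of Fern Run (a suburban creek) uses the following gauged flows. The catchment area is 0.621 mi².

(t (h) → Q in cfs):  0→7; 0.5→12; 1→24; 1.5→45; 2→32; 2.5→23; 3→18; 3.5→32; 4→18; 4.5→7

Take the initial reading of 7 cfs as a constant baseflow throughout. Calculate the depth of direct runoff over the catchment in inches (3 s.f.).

d ≈ 0.185 in

Direct runoff: 0.0, 5.0, 17.0, 38.0, 25.0, 16.0, 11.0, 25.0, 11.0, 0.0 cfs; ΣQ_DR = 148.0 cfs.
V = ΣQ_DR · Δt = 148.0 × 1800 s = 2.664 × 10^5 ft³.
Over A = 0.621 mi², depth = V / A = 0.185 in.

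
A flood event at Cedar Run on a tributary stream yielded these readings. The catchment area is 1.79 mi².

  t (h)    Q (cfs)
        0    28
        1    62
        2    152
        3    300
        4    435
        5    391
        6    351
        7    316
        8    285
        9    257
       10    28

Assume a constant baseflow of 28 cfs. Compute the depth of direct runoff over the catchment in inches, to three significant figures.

Direct runoff: 0.0, 34.0, 124.0, 272.0, 407.0, 363.0, 323.0, 288.0, 257.0, 229.0, 0.0 cfs; ΣQ_DR = 2297 cfs.
V = ΣQ_DR · Δt = 2297 × 3600 s = 8.269 × 10^6 ft³.
Over A = 1.79 mi², depth = V / A = 1.99 in.

d ≈ 1.99 in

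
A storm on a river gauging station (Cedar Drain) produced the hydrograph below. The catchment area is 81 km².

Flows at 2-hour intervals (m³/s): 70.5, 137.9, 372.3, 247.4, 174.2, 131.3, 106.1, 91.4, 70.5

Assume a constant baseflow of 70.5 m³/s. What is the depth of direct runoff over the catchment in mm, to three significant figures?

d ≈ 68.2 mm

Direct runoff: 0.0, 67.4, 301.8, 176.9, 103.7, 60.8, 35.6, 20.9, 0.0 m³/s; ΣQ_DR = 767.1 m³/s.
V = ΣQ_DR · Δt = 767.1 × 7200 s = 5.523 × 10^6 m³.
Over A = 81 km², depth = V / A = 68.2 mm.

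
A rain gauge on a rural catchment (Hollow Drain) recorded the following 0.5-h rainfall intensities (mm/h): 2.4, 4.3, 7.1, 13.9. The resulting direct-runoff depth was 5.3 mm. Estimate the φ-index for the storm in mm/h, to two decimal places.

φ ≈ 5.20 mm/h

Only the 2 blocks with intensity above φ contribute runoff: 7.1, 13.9 mm/h.
Σ(I−φ)·Δt = d  ⇒  (7.1+13.9 − 2φ)·0.5 = 5.3
φ = (21.00 − 5.3/0.5) / 2 = 5.20 mm/h.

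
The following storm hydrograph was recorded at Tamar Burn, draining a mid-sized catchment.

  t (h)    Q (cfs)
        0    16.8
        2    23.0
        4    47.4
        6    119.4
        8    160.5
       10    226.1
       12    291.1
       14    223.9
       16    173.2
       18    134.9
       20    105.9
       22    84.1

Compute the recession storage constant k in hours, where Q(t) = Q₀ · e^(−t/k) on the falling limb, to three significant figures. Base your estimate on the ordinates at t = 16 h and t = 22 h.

k ≈ 8.31 h

On the falling limb, Q drops from 173.2 to 84.1 cfs between t = 16 h and t = 22 h (Δt = 6 h).
k = −Δt / ln(Q₂/Q₁) = −6 / ln(84.1/173.2) = 8.31 h.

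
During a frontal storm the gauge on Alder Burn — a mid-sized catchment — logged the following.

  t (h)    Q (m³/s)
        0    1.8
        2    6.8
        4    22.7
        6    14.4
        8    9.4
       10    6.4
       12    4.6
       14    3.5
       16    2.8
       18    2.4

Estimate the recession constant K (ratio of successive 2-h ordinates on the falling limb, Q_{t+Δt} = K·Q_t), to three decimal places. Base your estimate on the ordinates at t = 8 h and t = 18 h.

K ≈ 0.761

Using the recession-limb readings at t = 8 h and t = 18 h: Q falls from 9.4 to 2.4 m³/s over 5 intervals.
K = (Q₂/Q₁)^(1/5) = (2.4/9.4)^(1/5) = 0.761.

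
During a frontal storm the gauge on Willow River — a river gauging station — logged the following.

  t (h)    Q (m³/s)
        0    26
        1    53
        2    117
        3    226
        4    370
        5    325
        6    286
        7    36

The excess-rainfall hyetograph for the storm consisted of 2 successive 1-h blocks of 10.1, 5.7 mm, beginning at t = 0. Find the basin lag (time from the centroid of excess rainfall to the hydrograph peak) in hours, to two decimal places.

Centroid of excess rainfall: t_c = Σ P_i·t̄_i / ΣP_i = 0.8608 h (block centres at 0.5, 1.5 h).
Hydrograph peak occurs at t = 4 h, so basin lag t_L = 4 − 0.8608 = 3.14 h.

t_L ≈ 3.14 h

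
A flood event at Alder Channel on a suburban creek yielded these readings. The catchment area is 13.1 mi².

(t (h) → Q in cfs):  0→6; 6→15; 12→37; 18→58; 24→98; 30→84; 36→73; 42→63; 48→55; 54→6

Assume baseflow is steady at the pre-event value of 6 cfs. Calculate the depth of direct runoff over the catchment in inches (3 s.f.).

d ≈ 0.309 in

Direct runoff: 0.0, 9.0, 31.0, 52.0, 92.0, 78.0, 67.0, 57.0, 49.0, 0.0 cfs; ΣQ_DR = 435.0 cfs.
V = ΣQ_DR · Δt = 435.0 × 21600 s = 9.396 × 10^6 ft³.
Over A = 13.1 mi², depth = V / A = 0.309 in.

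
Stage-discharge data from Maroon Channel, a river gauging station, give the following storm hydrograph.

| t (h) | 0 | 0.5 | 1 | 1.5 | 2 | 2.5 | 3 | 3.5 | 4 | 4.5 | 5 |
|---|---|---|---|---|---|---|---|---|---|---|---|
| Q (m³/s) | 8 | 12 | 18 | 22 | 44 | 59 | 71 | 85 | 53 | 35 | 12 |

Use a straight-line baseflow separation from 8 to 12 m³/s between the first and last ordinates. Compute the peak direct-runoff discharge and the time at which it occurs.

Q_p = 74.20 m³/s at t = 3.5 h

Subtracting baseflow gives direct-runoff ordinates: 0.00, 3.60, 9.20, 12.80, 34.40, 49.00, 60.60, 74.20, 41.80, 23.40, 0.00 m³/s.
The maximum is 74.20 m³/s, occurring at the reading for t = 3.5 h.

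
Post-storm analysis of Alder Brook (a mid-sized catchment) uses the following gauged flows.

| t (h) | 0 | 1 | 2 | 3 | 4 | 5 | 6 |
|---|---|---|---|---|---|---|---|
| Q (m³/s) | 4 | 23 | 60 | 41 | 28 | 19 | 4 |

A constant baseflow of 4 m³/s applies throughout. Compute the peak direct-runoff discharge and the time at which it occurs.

Q_p = 56.0 m³/s at t = 2 h

Subtracting baseflow gives direct-runoff ordinates: 0.0, 19.0, 56.0, 37.0, 24.0, 15.0, 0.0 m³/s.
The maximum is 56.0 m³/s, occurring at the reading for t = 2 h.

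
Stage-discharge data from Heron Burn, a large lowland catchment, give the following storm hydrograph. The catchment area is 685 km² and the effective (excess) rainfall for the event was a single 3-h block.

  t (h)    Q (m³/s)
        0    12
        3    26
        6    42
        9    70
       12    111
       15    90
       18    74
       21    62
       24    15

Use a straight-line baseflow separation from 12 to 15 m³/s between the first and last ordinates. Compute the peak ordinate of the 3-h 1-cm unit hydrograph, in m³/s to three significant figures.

Direct runoff: 0.00, 13.62, 29.25, 56.88, 97.50, 76.12, 59.75, 47.38, 0.00 m³/s; ΣQ_DR = 380.5 m³/s, peak = 97.50 m³/s.
Runoff depth d = ΣQ_DR·Δt / A = 380.5 × 10800 / (685 km²) = 5.999 mm.
The 1-cm UH is the DRH scaled by (10 mm)/d, so U_p = 97.50 × 10/5.999 = 163 m³/s.

U_p ≈ 163 m³/s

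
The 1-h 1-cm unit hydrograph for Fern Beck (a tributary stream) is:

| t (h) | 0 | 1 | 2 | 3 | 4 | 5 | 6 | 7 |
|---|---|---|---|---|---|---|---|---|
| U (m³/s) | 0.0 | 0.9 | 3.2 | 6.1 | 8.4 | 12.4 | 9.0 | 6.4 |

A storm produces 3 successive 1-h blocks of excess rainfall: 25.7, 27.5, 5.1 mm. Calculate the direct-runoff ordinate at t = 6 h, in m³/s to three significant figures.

Q ≈ 61.5 m³/s

By discrete convolution, Q_j = Σ (P_i / 10 mm) · U_{j−i}.
At t = 6 h (j=6): Q = (25.7/10)·9.0 + (27.5/10)·12.4 + (5.1/10)·8.4 = 61.5 m³/s.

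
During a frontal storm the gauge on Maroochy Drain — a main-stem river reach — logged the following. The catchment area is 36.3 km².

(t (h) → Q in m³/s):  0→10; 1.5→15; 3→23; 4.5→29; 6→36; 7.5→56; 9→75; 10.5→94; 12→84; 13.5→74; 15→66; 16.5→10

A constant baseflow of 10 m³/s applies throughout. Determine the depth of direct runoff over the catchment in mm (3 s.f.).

d ≈ 67.2 mm

Direct runoff: 0.0, 5.0, 13.0, 19.0, 26.0, 46.0, 65.0, 84.0, 74.0, 64.0, 56.0, 0.0 m³/s; ΣQ_DR = 452.0 m³/s.
V = ΣQ_DR · Δt = 452.0 × 5400 s = 2.441 × 10^6 m³.
Over A = 36.3 km², depth = V / A = 67.2 mm.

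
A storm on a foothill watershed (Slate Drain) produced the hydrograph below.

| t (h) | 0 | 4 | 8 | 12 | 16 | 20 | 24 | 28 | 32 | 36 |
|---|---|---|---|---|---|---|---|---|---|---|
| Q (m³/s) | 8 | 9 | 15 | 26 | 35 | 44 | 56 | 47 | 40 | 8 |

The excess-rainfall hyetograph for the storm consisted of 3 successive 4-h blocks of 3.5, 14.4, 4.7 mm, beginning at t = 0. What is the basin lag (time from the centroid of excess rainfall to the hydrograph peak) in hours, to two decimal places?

Centroid of excess rainfall: t_c = Σ P_i·t̄_i / ΣP_i = 6.2124 h (block centres at 2, 6, 10 h).
Hydrograph peak occurs at t = 24 h, so basin lag t_L = 24 − 6.2124 = 17.79 h.

t_L ≈ 17.79 h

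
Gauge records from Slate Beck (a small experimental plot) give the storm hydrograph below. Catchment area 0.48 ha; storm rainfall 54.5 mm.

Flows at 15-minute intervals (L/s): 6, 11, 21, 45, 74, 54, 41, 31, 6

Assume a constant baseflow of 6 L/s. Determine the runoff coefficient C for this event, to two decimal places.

ΣQ_DR = 235.0 L/s; V = ΣQ_DR·Δt = 2.115 × 10^5 L.
Runoff depth d = V / A = 44.06 mm.
C = d / P = 44.06 / 54.5 = 0.81.

C ≈ 0.81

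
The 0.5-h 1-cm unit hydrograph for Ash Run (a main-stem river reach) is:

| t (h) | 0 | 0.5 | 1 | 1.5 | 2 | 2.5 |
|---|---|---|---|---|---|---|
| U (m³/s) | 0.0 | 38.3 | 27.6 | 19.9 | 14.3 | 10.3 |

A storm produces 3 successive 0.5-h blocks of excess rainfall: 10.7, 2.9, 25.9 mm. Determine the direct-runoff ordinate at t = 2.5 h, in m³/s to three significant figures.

Q ≈ 66.7 m³/s

By discrete convolution, Q_j = Σ (P_i / 10 mm) · U_{j−i}.
At t = 2.5 h (j=5): Q = (10.7/10)·10.3 + (2.9/10)·14.3 + (25.9/10)·19.9 = 66.7 m³/s.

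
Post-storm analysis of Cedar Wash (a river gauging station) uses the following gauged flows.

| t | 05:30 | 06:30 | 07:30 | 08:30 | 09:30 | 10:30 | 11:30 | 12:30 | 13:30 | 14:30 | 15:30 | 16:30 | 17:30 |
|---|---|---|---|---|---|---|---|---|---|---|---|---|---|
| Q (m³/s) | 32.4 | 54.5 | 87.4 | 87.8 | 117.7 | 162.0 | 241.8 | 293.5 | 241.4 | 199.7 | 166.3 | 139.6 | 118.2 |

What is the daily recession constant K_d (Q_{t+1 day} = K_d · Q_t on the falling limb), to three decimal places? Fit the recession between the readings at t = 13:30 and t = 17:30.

K_d ≈ 0.014

Between t = 13:30 and t = 17:30 the flow falls from 241.4 to 118.2 m³/s over 4×1 h = 4 h.
Per-interval ratio K = (118.2/241.4)^(1/4) = 0.8365; K_d = K^(24/1) = 0.014.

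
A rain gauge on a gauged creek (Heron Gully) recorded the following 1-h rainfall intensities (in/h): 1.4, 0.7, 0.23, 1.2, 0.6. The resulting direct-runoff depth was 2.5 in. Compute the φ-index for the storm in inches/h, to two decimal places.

φ ≈ 0.35 in/h

Only the 4 blocks with intensity above φ contribute runoff: 1.4, 0.7, 1.2, 0.6 in/h.
Σ(I−φ)·Δt = d  ⇒  (1.4+0.7+1.2+0.6 − 4φ)·1 = 2.5
φ = (3.900 − 2.5/1) / 4 = 0.35 in/h.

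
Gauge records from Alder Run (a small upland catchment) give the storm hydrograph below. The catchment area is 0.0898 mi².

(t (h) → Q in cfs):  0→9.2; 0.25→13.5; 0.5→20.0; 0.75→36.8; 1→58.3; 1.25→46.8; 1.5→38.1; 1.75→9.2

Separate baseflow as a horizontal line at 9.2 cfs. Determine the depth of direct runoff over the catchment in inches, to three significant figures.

Direct runoff: 0.0, 4.3, 10.8, 27.6, 49.1, 37.6, 28.9, 0.0 cfs; ΣQ_DR = 158.3 cfs.
V = ΣQ_DR · Δt = 158.3 × 900 s = 1.425 × 10^5 ft³.
Over A = 0.0898 mi², depth = V / A = 0.683 in.

d ≈ 0.683 in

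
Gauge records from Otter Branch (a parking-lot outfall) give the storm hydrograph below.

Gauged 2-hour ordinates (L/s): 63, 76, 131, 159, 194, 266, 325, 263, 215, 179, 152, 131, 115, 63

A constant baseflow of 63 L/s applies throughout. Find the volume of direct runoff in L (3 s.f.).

Direct-runoff ordinates (Q − Q_b): 0.0, 13.0, 68.0, 96.0, 131.0, 203.0, 262.0, 200.0, 152.0, 116.0, 89.0, 68.0, 52.0, 0.0 L/s.
ΣQ_DR = 1450 L/s.
With Δt = 2 h = 7200 s, V = ΣQ_DR · Δt = 1450 × 7200 = 1.04 × 10^7 L.

V ≈ 1.04 × 10^7 L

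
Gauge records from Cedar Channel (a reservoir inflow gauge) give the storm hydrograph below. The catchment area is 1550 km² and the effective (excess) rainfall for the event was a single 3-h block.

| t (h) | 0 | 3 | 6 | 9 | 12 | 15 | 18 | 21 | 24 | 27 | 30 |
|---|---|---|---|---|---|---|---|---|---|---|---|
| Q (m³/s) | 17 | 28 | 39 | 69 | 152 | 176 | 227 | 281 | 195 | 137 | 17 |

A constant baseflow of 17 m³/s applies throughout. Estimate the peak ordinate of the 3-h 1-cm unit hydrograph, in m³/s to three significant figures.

U_p ≈ 329 m³/s

Direct runoff: 0.0, 11.0, 22.0, 52.0, 135.0, 159.0, 210.0, 264.0, 178.0, 120.0, 0.0 m³/s; ΣQ_DR = 1151 m³/s, peak = 264.0 m³/s.
Runoff depth d = ΣQ_DR·Δt / A = 1151 × 10800 / (1550 km²) = 8.020 mm.
The 1-cm UH is the DRH scaled by (10 mm)/d, so U_p = 264.0 × 10/8.020 = 329 m³/s.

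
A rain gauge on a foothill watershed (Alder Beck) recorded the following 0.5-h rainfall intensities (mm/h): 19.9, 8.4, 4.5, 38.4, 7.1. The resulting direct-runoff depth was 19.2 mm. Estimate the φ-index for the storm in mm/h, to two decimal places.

Only the 2 blocks with intensity above φ contribute runoff: 19.9, 38.4 mm/h.
Σ(I−φ)·Δt = d  ⇒  (19.9+38.4 − 2φ)·0.5 = 19.2
φ = (58.30 − 19.2/0.5) / 2 = 9.95 mm/h.

φ ≈ 9.95 mm/h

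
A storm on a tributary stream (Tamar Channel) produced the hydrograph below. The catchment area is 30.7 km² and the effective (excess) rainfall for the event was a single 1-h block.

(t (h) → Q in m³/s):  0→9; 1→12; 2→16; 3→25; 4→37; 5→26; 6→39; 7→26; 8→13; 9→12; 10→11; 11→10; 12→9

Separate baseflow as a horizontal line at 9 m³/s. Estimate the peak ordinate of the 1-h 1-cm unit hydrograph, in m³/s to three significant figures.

U_p ≈ 20.0 m³/s

Direct runoff: 0.0, 3.0, 7.0, 16.0, 28.0, 17.0, 30.0, 17.0, 4.0, 3.0, 2.0, 1.0, 0.0 m³/s; ΣQ_DR = 128.0 m³/s, peak = 30.0 m³/s.
Runoff depth d = ΣQ_DR·Δt / A = 128.0 × 3600 / (30.7 km²) = 15.01 mm.
The 1-cm UH is the DRH scaled by (10 mm)/d, so U_p = 30.0 × 10/15.01 = 20.0 m³/s.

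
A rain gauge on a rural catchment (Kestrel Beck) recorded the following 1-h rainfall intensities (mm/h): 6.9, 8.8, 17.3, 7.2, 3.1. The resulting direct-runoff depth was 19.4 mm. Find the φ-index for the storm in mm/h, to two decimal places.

Only the 4 blocks with intensity above φ contribute runoff: 6.9, 8.8, 17.3, 7.2 mm/h.
Σ(I−φ)·Δt = d  ⇒  (6.9+8.8+17.3+7.2 − 4φ)·1 = 19.4
φ = (40.20 − 19.4/1) / 4 = 5.20 mm/h.

φ ≈ 5.20 mm/h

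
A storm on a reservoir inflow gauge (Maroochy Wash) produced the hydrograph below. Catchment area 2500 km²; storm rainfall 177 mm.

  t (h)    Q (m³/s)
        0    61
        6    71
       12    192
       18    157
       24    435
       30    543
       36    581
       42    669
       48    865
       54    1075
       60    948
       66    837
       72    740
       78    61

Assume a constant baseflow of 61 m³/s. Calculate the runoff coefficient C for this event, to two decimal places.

C ≈ 0.31

ΣQ_DR = 6381 m³/s; V = ΣQ_DR·Δt = 1.378 × 10^8 m³.
Runoff depth d = V / A = 55.13 mm.
C = d / P = 55.13 / 177 = 0.31.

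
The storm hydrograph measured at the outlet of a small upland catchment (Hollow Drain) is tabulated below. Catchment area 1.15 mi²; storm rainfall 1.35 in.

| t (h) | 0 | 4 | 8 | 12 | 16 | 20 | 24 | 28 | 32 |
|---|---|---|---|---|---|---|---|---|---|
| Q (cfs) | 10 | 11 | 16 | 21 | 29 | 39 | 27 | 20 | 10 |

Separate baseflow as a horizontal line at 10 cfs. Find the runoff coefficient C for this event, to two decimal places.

C ≈ 0.37

ΣQ_DR = 93.00 cfs; V = ΣQ_DR·Δt = 1.339 × 10^6 ft³.
Runoff depth d = V / A = 0.5013 in.
C = d / P = 0.5013 / 1.35 = 0.37.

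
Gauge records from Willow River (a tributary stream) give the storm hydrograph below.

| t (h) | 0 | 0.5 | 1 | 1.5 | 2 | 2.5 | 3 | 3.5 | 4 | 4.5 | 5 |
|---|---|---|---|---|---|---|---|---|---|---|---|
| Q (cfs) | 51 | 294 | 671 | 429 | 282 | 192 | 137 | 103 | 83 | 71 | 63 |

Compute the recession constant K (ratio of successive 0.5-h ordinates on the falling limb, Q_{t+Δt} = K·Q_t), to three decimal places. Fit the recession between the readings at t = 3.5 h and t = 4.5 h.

K ≈ 0.830

Using the recession-limb readings at t = 3.5 h and t = 4.5 h: Q falls from 103 to 71 cfs over 2 intervals.
K = (Q₂/Q₁)^(1/2) = (71/103)^(1/2) = 0.830.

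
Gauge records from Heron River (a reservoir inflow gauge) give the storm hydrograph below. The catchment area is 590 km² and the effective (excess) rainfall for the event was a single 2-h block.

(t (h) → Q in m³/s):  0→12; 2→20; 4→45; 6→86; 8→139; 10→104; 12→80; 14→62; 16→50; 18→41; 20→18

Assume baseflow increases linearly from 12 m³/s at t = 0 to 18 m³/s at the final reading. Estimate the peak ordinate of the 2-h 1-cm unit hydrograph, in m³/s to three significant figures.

Direct runoff: 0.00, 7.40, 31.80, 72.20, 124.60, 89.00, 64.40, 45.80, 33.20, 23.60, 0.00 m³/s; ΣQ_DR = 492.0 m³/s, peak = 124.60 m³/s.
Runoff depth d = ΣQ_DR·Δt / A = 492.0 × 7200 / (590 km²) = 6.004 mm.
The 1-cm UH is the DRH scaled by (10 mm)/d, so U_p = 124.60 × 10/6.004 = 208 m³/s.

U_p ≈ 208 m³/s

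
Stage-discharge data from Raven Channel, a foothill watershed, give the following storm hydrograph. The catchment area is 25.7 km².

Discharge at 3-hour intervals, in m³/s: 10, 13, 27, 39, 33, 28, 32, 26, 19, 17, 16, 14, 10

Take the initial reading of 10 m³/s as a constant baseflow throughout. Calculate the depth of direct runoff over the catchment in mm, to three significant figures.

d ≈ 64.7 mm

Direct runoff: 0.0, 3.0, 17.0, 29.0, 23.0, 18.0, 22.0, 16.0, 9.0, 7.0, 6.0, 4.0, 0.0 m³/s; ΣQ_DR = 154.0 m³/s.
V = ΣQ_DR · Δt = 154.0 × 10800 s = 1.663 × 10^6 m³.
Over A = 25.7 km², depth = V / A = 64.7 mm.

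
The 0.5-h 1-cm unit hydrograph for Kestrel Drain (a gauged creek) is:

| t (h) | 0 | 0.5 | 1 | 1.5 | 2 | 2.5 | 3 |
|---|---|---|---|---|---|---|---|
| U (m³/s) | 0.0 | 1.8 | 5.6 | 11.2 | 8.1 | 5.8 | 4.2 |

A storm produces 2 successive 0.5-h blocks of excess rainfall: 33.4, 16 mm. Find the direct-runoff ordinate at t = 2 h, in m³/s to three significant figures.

By discrete convolution, Q_j = Σ (P_i / 10 mm) · U_{j−i}.
At t = 2 h (j=4): Q = (33.4/10)·8.1 + (16/10)·11.2 = 45.0 m³/s.

Q ≈ 45.0 m³/s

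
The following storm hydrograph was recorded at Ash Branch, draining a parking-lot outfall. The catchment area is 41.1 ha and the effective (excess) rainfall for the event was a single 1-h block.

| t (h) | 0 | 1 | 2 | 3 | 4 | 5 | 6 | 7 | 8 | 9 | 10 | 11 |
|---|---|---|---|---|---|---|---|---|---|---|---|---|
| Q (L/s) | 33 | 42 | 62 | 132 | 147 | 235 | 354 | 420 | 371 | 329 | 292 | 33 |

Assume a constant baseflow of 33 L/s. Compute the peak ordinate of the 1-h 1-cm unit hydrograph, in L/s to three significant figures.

Direct runoff: 0.0, 9.0, 29.0, 99.0, 114.0, 202.0, 321.0, 387.0, 338.0, 296.0, 259.0, 0.0 L/s; ΣQ_DR = 2054 L/s, peak = 387.0 L/s.
Runoff depth d = ΣQ_DR·Δt / A = 2054 × 3600 / (41.1 ha) = 17.99 mm.
The 1-cm UH is the DRH scaled by (10 mm)/d, so U_p = 387.0 × 10/17.99 = 215 L/s.

U_p ≈ 215 L/s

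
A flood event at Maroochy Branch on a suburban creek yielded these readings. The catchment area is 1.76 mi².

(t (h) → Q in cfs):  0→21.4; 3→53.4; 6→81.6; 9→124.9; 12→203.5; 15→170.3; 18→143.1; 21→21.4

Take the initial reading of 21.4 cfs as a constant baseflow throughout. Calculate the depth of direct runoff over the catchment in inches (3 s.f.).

Direct runoff: 0.0, 32.0, 60.2, 103.5, 182.1, 148.9, 121.7, 0.0 cfs; ΣQ_DR = 648.4 cfs.
V = ΣQ_DR · Δt = 648.4 × 10800 s = 7.003 × 10^6 ft³.
Over A = 1.76 mi², depth = V / A = 1.71 in.

d ≈ 1.71 in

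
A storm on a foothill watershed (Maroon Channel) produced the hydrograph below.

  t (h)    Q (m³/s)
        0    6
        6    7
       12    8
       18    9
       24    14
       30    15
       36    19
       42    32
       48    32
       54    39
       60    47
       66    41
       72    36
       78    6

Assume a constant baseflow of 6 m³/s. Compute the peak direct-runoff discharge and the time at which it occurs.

Subtracting baseflow gives direct-runoff ordinates: 0.0, 1.0, 2.0, 3.0, 8.0, 9.0, 13.0, 26.0, 26.0, 33.0, 41.0, 35.0, 30.0, 0.0 m³/s.
The maximum is 41.0 m³/s, occurring at the reading for t = 60 h.

Q_p = 41.0 m³/s at t = 60 h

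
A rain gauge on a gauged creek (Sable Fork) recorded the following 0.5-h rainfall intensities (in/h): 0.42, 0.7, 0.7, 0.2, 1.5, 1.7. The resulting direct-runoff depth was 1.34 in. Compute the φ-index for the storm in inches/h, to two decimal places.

Only the 4 blocks with intensity above φ contribute runoff: 0.7, 0.7, 1.5, 1.7 in/h.
Σ(I−φ)·Δt = d  ⇒  (0.7+0.7+1.5+1.7 − 4φ)·0.5 = 1.34
φ = (4.600 − 1.34/0.5) / 4 = 0.48 in/h.

φ ≈ 0.48 in/h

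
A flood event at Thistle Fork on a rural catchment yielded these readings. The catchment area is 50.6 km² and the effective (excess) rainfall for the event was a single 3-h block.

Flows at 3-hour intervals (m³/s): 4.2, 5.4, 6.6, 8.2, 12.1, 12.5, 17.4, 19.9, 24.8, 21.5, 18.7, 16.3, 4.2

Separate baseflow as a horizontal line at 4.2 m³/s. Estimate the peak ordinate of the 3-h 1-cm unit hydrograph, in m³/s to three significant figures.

U_p ≈ 8.24 m³/s

Direct runoff: 0.0, 1.2, 2.4, 4.0, 7.9, 8.3, 13.2, 15.7, 20.6, 17.3, 14.5, 12.1, 0.0 m³/s; ΣQ_DR = 117.2 m³/s, peak = 20.6 m³/s.
Runoff depth d = ΣQ_DR·Δt / A = 117.2 × 10800 / (50.6 km²) = 25.02 mm.
The 1-cm UH is the DRH scaled by (10 mm)/d, so U_p = 20.6 × 10/25.02 = 8.24 m³/s.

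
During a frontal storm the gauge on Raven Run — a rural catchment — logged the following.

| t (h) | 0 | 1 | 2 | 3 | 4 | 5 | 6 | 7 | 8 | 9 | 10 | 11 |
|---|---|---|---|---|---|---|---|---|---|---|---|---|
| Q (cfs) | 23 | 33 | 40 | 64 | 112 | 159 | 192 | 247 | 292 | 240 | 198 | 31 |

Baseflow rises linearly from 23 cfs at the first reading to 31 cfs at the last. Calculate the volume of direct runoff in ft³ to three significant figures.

V ≈ 4.71 × 10^6 ft³

Direct-runoff ordinates (Q − Q_b): 0.00, 9.27, 15.55, 38.82, 86.09, 132.36, 164.64, 218.91, 263.18, 210.45, 167.73, 0.00 cfs.
ΣQ_DR = 1307 cfs.
With Δt = 1 h = 3600 s, V = ΣQ_DR · Δt = 1307 × 3600 = 4.71 × 10^6 ft³.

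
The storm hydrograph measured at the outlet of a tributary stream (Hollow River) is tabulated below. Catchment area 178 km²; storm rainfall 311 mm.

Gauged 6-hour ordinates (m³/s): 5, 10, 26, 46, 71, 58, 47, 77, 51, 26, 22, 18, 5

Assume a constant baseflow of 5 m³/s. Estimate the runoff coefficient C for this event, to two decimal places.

C ≈ 0.15

ΣQ_DR = 397.0 m³/s; V = ΣQ_DR·Δt = 8.575 × 10^6 m³.
Runoff depth d = V / A = 48.18 mm.
C = d / P = 48.18 / 311 = 0.15.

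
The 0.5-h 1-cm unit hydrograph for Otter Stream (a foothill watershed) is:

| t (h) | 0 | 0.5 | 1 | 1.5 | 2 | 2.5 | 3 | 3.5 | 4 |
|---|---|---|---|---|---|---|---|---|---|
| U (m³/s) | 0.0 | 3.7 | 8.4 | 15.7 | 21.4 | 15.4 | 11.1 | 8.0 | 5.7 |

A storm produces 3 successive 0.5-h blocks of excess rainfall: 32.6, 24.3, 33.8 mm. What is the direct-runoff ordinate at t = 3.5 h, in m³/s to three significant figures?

Q ≈ 105 m³/s

By discrete convolution, Q_j = Σ (P_i / 10 mm) · U_{j−i}.
At t = 3.5 h (j=7): Q = (32.6/10)·8.0 + (24.3/10)·11.1 + (33.8/10)·15.4 = 105 m³/s.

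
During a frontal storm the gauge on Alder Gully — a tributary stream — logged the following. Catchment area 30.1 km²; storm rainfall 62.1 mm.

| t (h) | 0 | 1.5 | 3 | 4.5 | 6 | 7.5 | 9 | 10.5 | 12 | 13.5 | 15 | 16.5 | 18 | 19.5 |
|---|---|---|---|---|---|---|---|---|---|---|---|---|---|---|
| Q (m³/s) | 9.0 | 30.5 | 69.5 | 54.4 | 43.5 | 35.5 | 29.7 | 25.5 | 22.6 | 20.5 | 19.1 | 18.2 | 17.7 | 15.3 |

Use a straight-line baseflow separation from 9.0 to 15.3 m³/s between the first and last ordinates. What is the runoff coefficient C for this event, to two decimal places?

C ≈ 0.70

ΣQ_DR = 240.9 m³/s; V = ΣQ_DR·Δt = 1.301 × 10^6 m³.
Runoff depth d = V / A = 43.22 mm.
C = d / P = 43.22 / 62.1 = 0.70.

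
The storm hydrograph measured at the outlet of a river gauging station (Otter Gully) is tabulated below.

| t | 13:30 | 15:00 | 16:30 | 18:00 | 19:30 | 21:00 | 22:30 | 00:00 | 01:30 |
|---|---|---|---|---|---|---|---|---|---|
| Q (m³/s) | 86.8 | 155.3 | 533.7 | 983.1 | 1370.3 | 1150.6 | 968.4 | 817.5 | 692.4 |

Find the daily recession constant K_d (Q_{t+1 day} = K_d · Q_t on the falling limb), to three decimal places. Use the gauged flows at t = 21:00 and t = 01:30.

Between t = 21:00 and t = 01:30 the flow falls from 1150.6 to 692.4 m³/s over 3×1.5 h = 4.5 h.
Per-interval ratio K = (692.4/1150.6)^(1/3) = 0.8443; K_d = K^(24/1.5) = 0.067.

K_d ≈ 0.067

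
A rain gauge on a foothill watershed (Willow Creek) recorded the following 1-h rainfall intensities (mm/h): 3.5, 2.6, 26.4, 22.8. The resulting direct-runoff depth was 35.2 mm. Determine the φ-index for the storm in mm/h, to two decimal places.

Only the 2 blocks with intensity above φ contribute runoff: 26.4, 22.8 mm/h.
Σ(I−φ)·Δt = d  ⇒  (26.4+22.8 − 2φ)·1 = 35.2
φ = (49.20 − 35.2/1) / 2 = 7.00 mm/h.

φ ≈ 7.00 mm/h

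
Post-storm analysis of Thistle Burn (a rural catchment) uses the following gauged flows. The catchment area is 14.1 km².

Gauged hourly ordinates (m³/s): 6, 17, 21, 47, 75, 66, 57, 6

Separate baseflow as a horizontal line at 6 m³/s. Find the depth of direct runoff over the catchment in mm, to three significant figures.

Direct runoff: 0.0, 11.0, 15.0, 41.0, 69.0, 60.0, 51.0, 0.0 m³/s; ΣQ_DR = 247.0 m³/s.
V = ΣQ_DR · Δt = 247.0 × 3600 s = 8.892 × 10^5 m³.
Over A = 14.1 km², depth = V / A = 63.1 mm.

d ≈ 63.1 mm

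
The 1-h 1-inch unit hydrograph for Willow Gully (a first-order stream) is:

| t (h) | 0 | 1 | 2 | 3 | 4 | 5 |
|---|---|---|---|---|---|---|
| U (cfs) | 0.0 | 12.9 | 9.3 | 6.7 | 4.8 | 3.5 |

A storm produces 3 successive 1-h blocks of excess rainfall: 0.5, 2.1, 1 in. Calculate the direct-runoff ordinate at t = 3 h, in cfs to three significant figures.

Q ≈ 35.8 cfs

By discrete convolution, Q_j = Σ (P_i / 1 in) · U_{j−i}.
At t = 3 h (j=3): Q = (0.5/1)·6.7 + (2.1/1)·9.3 + (1/1)·12.9 = 35.8 cfs.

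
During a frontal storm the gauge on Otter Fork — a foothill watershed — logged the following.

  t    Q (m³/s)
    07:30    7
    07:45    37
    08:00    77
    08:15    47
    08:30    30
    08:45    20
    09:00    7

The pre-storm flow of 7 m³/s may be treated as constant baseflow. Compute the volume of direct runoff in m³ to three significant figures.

Direct-runoff ordinates (Q − Q_b): 0.0, 30.0, 70.0, 40.0, 23.0, 13.0, 0.0 m³/s.
ΣQ_DR = 176.0 m³/s.
With Δt = 0.25 h = 900 s, V = ΣQ_DR · Δt = 176.0 × 900 = 1.58 × 10^5 m³.

V ≈ 1.58 × 10^5 m³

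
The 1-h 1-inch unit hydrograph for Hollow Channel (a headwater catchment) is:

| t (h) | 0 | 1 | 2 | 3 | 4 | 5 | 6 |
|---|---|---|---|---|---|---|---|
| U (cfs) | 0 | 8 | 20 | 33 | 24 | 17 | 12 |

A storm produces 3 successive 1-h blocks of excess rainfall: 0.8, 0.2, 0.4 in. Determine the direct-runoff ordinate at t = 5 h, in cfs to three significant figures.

Q ≈ 31.6 cfs

By discrete convolution, Q_j = Σ (P_i / 1 in) · U_{j−i}.
At t = 5 h (j=5): Q = (0.8/1)·17 + (0.2/1)·24 + (0.4/1)·33 = 31.6 cfs.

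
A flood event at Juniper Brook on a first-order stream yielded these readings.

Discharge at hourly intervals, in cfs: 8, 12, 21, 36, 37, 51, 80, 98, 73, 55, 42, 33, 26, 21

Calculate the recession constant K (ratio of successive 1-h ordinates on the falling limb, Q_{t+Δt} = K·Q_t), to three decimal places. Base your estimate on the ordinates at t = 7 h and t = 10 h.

K ≈ 0.754

Using the recession-limb readings at t = 7 h and t = 10 h: Q falls from 98 to 42 cfs over 3 intervals.
K = (Q₂/Q₁)^(1/3) = (42/98)^(1/3) = 0.754.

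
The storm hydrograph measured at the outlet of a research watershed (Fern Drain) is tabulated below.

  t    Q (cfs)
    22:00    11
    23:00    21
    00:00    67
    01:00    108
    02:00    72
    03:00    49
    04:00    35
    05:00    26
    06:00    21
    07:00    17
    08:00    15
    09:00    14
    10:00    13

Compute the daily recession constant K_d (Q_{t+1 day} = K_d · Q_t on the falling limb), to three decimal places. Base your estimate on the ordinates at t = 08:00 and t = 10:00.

Between t = 08:00 and t = 10:00 the flow falls from 15 to 13 cfs over 2×1 h = 2 h.
Per-interval ratio K = (13/15)^(1/2) = 0.9309; K_d = K^(24/1) = 0.180.

K_d ≈ 0.180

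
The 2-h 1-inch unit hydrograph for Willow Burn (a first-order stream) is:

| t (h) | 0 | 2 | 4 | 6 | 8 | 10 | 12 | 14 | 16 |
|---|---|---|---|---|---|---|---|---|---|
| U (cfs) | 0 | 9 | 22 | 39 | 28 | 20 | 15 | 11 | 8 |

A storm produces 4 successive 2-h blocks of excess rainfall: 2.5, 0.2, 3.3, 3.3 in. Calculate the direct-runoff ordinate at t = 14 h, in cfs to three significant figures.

Q ≈ 189 cfs

By discrete convolution, Q_j = Σ (P_i / 1 in) · U_{j−i}.
At t = 14 h (j=7): Q = (2.5/1)·11 + (0.2/1)·15 + (3.3/1)·20 + (3.3/1)·28 = 189 cfs.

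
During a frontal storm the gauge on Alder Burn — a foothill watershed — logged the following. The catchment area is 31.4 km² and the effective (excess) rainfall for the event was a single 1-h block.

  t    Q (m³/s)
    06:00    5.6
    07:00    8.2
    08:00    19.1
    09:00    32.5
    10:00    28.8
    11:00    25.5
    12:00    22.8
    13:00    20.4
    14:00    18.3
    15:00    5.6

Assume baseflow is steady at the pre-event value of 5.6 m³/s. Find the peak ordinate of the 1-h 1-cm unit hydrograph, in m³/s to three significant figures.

Direct runoff: 0.0, 2.6, 13.5, 26.9, 23.2, 19.9, 17.2, 14.8, 12.7, 0.0 m³/s; ΣQ_DR = 130.8 m³/s, peak = 26.9 m³/s.
Runoff depth d = ΣQ_DR·Δt / A = 130.8 × 3600 / (31.4 km²) = 15.00 mm.
The 1-cm UH is the DRH scaled by (10 mm)/d, so U_p = 26.9 × 10/15.00 = 17.9 m³/s.

U_p ≈ 17.9 m³/s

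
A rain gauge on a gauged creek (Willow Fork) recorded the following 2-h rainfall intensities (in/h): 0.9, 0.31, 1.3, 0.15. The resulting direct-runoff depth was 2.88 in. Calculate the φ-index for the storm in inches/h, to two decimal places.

Only the 2 blocks with intensity above φ contribute runoff: 0.9, 1.3 in/h.
Σ(I−φ)·Δt = d  ⇒  (0.9+1.3 − 2φ)·2 = 2.88
φ = (2.200 − 2.88/2) / 2 = 0.38 in/h.

φ ≈ 0.38 in/h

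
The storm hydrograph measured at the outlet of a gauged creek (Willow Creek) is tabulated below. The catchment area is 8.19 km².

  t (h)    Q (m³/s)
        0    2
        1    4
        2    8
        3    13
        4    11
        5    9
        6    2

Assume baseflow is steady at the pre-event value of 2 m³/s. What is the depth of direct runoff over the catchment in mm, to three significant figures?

d ≈ 15.4 mm

Direct runoff: 0.0, 2.0, 6.0, 11.0, 9.0, 7.0, 0.0 m³/s; ΣQ_DR = 35.00 m³/s.
V = ΣQ_DR · Δt = 35.00 × 3600 s = 1.260 × 10^5 m³.
Over A = 8.19 km², depth = V / A = 15.4 mm.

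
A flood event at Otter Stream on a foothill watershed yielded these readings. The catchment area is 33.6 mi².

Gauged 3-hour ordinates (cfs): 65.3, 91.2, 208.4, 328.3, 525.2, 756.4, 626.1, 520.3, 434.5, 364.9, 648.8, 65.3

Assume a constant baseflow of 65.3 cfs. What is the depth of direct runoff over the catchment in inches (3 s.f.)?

Direct runoff: 0.0, 25.9, 143.1, 263.0, 459.9, 691.1, 560.8, 455.0, 369.2, 299.6, 583.5, 0.0 cfs; ΣQ_DR = 3851 cfs.
V = ΣQ_DR · Δt = 3851 × 10800 s = 4.159 × 10^7 ft³.
Over A = 33.6 mi², depth = V / A = 0.533 in.

d ≈ 0.533 in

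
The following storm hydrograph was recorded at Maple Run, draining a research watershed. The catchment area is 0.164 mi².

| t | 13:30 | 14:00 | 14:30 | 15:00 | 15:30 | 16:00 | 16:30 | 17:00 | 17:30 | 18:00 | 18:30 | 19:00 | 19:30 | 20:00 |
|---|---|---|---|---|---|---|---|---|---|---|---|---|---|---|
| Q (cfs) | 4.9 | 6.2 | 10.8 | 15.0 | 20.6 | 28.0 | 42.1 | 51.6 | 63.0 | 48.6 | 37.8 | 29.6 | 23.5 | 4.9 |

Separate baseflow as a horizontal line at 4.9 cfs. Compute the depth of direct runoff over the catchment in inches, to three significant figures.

Direct runoff: 0.0, 1.3, 5.9, 10.1, 15.7, 23.1, 37.2, 46.7, 58.1, 43.7, 32.9, 24.7, 18.6, 0.0 cfs; ΣQ_DR = 318.0 cfs.
V = ΣQ_DR · Δt = 318.0 × 1800 s = 5.724 × 10^5 ft³.
Over A = 0.164 mi², depth = V / A = 1.50 in.

d ≈ 1.50 in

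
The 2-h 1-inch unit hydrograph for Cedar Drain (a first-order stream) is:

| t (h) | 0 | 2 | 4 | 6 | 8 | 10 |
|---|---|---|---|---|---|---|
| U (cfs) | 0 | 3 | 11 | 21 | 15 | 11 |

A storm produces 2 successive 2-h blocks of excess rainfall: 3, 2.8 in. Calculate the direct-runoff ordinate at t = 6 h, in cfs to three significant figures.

Q ≈ 93.8 cfs

By discrete convolution, Q_j = Σ (P_i / 1 in) · U_{j−i}.
At t = 6 h (j=3): Q = (3/1)·21 + (2.8/1)·11 = 93.8 cfs.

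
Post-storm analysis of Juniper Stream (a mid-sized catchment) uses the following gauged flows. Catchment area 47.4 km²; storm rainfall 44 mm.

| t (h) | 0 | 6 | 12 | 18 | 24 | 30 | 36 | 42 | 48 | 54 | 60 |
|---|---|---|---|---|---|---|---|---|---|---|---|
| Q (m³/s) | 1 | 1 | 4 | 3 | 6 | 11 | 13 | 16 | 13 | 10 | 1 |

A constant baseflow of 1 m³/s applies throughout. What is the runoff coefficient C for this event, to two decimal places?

C ≈ 0.70

ΣQ_DR = 68.00 m³/s; V = ΣQ_DR·Δt = 1.469 × 10^6 m³.
Runoff depth d = V / A = 30.99 mm.
C = d / P = 30.99 / 44 = 0.70.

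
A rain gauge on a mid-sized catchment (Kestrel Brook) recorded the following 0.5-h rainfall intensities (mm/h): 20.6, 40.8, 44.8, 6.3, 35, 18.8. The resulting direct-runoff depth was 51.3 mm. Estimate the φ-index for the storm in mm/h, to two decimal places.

Only the 5 blocks with intensity above φ contribute runoff: 20.6, 40.8, 44.8, 35, 18.8 mm/h.
Σ(I−φ)·Δt = d  ⇒  (20.6+40.8+44.8+35+18.8 − 5φ)·0.5 = 51.3
φ = (160.0 − 51.3/0.5) / 5 = 11.48 mm/h.

φ ≈ 11.48 mm/h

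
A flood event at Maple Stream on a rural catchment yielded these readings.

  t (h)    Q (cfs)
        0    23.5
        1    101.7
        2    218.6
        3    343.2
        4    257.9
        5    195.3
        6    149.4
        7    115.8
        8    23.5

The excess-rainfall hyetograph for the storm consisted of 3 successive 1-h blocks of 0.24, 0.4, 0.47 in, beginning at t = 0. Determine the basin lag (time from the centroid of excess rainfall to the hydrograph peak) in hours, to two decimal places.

Centroid of excess rainfall: t_c = Σ P_i·t̄_i / ΣP_i = 1.7072 h (block centres at 0.5, 1.5, 2.5 h).
Hydrograph peak occurs at t = 3 h, so basin lag t_L = 3 − 1.7072 = 1.29 h.

t_L ≈ 1.29 h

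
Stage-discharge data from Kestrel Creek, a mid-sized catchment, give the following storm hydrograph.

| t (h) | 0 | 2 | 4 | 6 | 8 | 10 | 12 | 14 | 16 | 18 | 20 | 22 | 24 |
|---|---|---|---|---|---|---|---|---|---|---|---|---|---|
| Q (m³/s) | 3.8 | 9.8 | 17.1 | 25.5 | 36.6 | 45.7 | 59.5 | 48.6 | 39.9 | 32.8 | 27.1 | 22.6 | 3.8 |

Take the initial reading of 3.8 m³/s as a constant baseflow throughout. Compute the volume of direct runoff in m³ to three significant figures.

V ≈ 2.33 × 10^6 m³

Direct-runoff ordinates (Q − Q_b): 0.0, 6.0, 13.3, 21.7, 32.8, 41.9, 55.7, 44.8, 36.1, 29.0, 23.3, 18.8, 0.0 m³/s.
ΣQ_DR = 323.4 m³/s.
With Δt = 2 h = 7200 s, V = ΣQ_DR · Δt = 323.4 × 7200 = 2.33 × 10^6 m³.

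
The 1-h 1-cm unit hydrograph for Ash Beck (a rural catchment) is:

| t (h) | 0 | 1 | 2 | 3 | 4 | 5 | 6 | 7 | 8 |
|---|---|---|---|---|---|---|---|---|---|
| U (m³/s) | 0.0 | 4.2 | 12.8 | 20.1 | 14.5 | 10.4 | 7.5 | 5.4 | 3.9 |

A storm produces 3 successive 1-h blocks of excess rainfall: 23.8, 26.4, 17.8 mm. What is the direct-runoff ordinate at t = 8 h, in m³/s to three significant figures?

Q ≈ 36.9 m³/s

By discrete convolution, Q_j = Σ (P_i / 10 mm) · U_{j−i}.
At t = 8 h (j=8): Q = (23.8/10)·3.9 + (26.4/10)·5.4 + (17.8/10)·7.5 = 36.9 m³/s.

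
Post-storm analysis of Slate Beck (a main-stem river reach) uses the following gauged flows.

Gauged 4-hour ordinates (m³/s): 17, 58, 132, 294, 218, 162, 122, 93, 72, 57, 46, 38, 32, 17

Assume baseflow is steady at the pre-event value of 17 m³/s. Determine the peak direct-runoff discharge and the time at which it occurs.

Q_p = 277.0 m³/s at t = 12 h

Subtracting baseflow gives direct-runoff ordinates: 0.0, 41.0, 115.0, 277.0, 201.0, 145.0, 105.0, 76.0, 55.0, 40.0, 29.0, 21.0, 15.0, 0.0 m³/s.
The maximum is 277.0 m³/s, occurring at the reading for t = 12 h.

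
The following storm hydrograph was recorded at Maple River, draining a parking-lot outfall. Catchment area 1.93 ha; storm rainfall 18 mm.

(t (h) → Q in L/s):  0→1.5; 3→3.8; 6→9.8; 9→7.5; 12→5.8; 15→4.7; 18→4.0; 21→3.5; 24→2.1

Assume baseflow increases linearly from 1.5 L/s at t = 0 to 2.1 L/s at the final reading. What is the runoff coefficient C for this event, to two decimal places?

ΣQ_DR = 26.50 L/s; V = ΣQ_DR·Δt = 2.862 × 10^5 L.
Runoff depth d = V / A = 14.83 mm.
C = d / P = 14.83 / 18 = 0.82.

C ≈ 0.82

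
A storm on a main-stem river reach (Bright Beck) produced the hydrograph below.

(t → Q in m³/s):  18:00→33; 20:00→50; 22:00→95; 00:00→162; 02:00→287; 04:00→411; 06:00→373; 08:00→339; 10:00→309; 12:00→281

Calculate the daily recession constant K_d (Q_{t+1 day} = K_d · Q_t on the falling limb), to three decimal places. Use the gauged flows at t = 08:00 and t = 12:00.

Between t = 08:00 and t = 12:00 the flow falls from 339 to 281 m³/s over 2×2 h = 4 h.
Per-interval ratio K = (281/339)^(1/2) = 0.9104; K_d = K^(24/2) = 0.324.

K_d ≈ 0.324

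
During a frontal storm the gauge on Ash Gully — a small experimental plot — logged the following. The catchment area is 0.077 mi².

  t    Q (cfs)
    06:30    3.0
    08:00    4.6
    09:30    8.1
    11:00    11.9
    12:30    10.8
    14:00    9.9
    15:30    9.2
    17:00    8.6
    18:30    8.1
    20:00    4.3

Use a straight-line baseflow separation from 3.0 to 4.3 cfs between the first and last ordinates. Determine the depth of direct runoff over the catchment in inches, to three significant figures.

Direct runoff: 0.00, 1.46, 4.81, 8.47, 7.22, 6.18, 5.33, 4.59, 3.94, 0.00 cfs; ΣQ_DR = 42.00 cfs.
V = ΣQ_DR · Δt = 42.00 × 5400 s = 2.268 × 10^5 ft³.
Over A = 0.077 mi², depth = V / A = 1.27 in.

d ≈ 1.27 in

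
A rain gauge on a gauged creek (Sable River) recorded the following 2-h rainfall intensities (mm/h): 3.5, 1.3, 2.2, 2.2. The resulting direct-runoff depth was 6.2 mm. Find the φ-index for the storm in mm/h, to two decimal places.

Only the 3 blocks with intensity above φ contribute runoff: 3.5, 2.2, 2.2 mm/h.
Σ(I−φ)·Δt = d  ⇒  (3.5+2.2+2.2 − 3φ)·2 = 6.2
φ = (7.900 − 6.2/2) / 3 = 1.60 mm/h.

φ ≈ 1.60 mm/h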